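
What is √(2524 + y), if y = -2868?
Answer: 2*I*√86 ≈ 18.547*I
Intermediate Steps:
√(2524 + y) = √(2524 - 2868) = √(-344) = 2*I*√86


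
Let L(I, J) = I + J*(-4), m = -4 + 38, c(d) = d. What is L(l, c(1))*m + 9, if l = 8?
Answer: 145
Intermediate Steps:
m = 34
L(I, J) = I - 4*J
L(l, c(1))*m + 9 = (8 - 4*1)*34 + 9 = (8 - 4)*34 + 9 = 4*34 + 9 = 136 + 9 = 145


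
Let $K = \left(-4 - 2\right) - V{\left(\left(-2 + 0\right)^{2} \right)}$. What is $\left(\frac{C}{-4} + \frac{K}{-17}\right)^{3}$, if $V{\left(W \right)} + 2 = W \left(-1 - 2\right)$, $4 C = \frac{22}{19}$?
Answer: $- \frac{2761677827}{17253512704} \approx -0.16006$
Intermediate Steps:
$C = \frac{11}{38}$ ($C = \frac{22 \cdot \frac{1}{19}}{4} = \frac{1}{4} \cdot \frac{22}{19} = \frac{11}{38} \approx 0.28947$)
$V{\left(W \right)} = -2 - 3 W$ ($V{\left(W \right)} = -2 + W \left(-1 - 2\right) = -2 + W \left(-3\right) = -2 - 3 W$)
$K = 8$ ($K = \left(-4 - 2\right) - \left(-2 - 3 \left(-2 + 0\right)^{2}\right) = -6 - \left(-2 - 3 \left(-2\right)^{2}\right) = -6 - \left(-2 - 12\right) = -6 - -14 = -6 + 14 = 8$)
$\left(\frac{C}{-4} + \frac{K}{-17}\right)^{3} = \left(\frac{11}{38 \left(-4\right)} + \frac{8}{-17}\right)^{3} = \left(\frac{11}{38} \left(- \frac{1}{4}\right) + 8 \left(- \frac{1}{17}\right)\right)^{3} = \left(- \frac{11}{152} - \frac{8}{17}\right)^{3} = \left(- \frac{1403}{2584}\right)^{3} = - \frac{2761677827}{17253512704}$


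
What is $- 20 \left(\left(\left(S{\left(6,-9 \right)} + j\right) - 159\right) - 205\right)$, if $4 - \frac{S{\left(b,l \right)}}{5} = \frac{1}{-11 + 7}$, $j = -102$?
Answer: $8895$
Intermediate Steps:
$S{\left(b,l \right)} = \frac{85}{4}$ ($S{\left(b,l \right)} = 20 - \frac{5}{-11 + 7} = 20 - \frac{5}{-4} = 20 - - \frac{5}{4} = 20 + \frac{5}{4} = \frac{85}{4}$)
$- 20 \left(\left(\left(S{\left(6,-9 \right)} + j\right) - 159\right) - 205\right) = - 20 \left(\left(\left(\frac{85}{4} - 102\right) - 159\right) - 205\right) = - 20 \left(\left(- \frac{323}{4} - 159\right) - 205\right) = - 20 \left(- \frac{959}{4} - 205\right) = \left(-20\right) \left(- \frac{1779}{4}\right) = 8895$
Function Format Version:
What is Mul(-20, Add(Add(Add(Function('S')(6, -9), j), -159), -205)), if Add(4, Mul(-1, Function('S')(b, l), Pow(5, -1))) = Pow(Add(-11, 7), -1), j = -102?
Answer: 8895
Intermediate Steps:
Function('S')(b, l) = Rational(85, 4) (Function('S')(b, l) = Add(20, Mul(-5, Pow(Add(-11, 7), -1))) = Add(20, Mul(-5, Pow(-4, -1))) = Add(20, Mul(-5, Rational(-1, 4))) = Add(20, Rational(5, 4)) = Rational(85, 4))
Mul(-20, Add(Add(Add(Function('S')(6, -9), j), -159), -205)) = Mul(-20, Add(Add(Add(Rational(85, 4), -102), -159), -205)) = Mul(-20, Add(Add(Rational(-323, 4), -159), -205)) = Mul(-20, Add(Rational(-959, 4), -205)) = Mul(-20, Rational(-1779, 4)) = 8895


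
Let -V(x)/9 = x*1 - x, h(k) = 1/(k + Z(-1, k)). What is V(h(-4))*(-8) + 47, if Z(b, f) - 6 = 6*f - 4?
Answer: 47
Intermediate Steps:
Z(b, f) = 2 + 6*f (Z(b, f) = 6 + (6*f - 4) = 6 + (-4 + 6*f) = 2 + 6*f)
h(k) = 1/(2 + 7*k) (h(k) = 1/(k + (2 + 6*k)) = 1/(2 + 7*k))
V(x) = 0 (V(x) = -9*(x*1 - x) = -9*(x - x) = -9*0 = 0)
V(h(-4))*(-8) + 47 = 0*(-8) + 47 = 0 + 47 = 47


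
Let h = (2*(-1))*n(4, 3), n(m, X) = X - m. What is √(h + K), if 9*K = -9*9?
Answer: I*√7 ≈ 2.6458*I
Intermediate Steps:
h = 2 (h = (2*(-1))*(3 - 1*4) = -2*(3 - 4) = -2*(-1) = 2)
K = -9 (K = (-9*9)/9 = (⅑)*(-81) = -9)
√(h + K) = √(2 - 9) = √(-7) = I*√7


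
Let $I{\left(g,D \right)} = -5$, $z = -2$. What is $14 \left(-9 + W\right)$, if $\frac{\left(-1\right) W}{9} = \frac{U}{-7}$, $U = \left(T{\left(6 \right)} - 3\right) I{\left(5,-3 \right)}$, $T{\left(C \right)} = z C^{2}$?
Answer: $6624$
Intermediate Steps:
$T{\left(C \right)} = - 2 C^{2}$
$U = 375$ ($U = \left(- 2 \cdot 6^{2} - 3\right) \left(-5\right) = \left(\left(-2\right) 36 - 3\right) \left(-5\right) = \left(-72 - 3\right) \left(-5\right) = \left(-75\right) \left(-5\right) = 375$)
$W = \frac{3375}{7}$ ($W = - 9 \frac{375}{-7} = - 9 \cdot 375 \left(- \frac{1}{7}\right) = \left(-9\right) \left(- \frac{375}{7}\right) = \frac{3375}{7} \approx 482.14$)
$14 \left(-9 + W\right) = 14 \left(-9 + \frac{3375}{7}\right) = 14 \cdot \frac{3312}{7} = 6624$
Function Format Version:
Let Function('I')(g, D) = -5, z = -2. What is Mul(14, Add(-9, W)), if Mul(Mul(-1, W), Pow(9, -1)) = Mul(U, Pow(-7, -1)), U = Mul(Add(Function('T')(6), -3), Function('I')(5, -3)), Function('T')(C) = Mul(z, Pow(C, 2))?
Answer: 6624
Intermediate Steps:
Function('T')(C) = Mul(-2, Pow(C, 2))
U = 375 (U = Mul(Add(Mul(-2, Pow(6, 2)), -3), -5) = Mul(Add(Mul(-2, 36), -3), -5) = Mul(Add(-72, -3), -5) = Mul(-75, -5) = 375)
W = Rational(3375, 7) (W = Mul(-9, Mul(375, Pow(-7, -1))) = Mul(-9, Mul(375, Rational(-1, 7))) = Mul(-9, Rational(-375, 7)) = Rational(3375, 7) ≈ 482.14)
Mul(14, Add(-9, W)) = Mul(14, Add(-9, Rational(3375, 7))) = Mul(14, Rational(3312, 7)) = 6624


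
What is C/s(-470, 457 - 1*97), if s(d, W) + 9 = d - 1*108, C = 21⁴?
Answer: -194481/587 ≈ -331.31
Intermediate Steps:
C = 194481
s(d, W) = -117 + d (s(d, W) = -9 + (d - 1*108) = -9 + (d - 108) = -9 + (-108 + d) = -117 + d)
C/s(-470, 457 - 1*97) = 194481/(-117 - 470) = 194481/(-587) = 194481*(-1/587) = -194481/587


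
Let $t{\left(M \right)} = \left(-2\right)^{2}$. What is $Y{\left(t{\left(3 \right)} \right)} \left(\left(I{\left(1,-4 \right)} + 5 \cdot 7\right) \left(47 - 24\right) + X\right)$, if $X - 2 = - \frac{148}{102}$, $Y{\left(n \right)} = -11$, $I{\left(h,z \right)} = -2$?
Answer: $- \frac{426107}{51} \approx -8355.0$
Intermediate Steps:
$t{\left(M \right)} = 4$
$X = \frac{28}{51}$ ($X = 2 - \frac{148}{102} = 2 - \frac{74}{51} = \frac{28}{51} \approx 0.54902$)
$Y{\left(t{\left(3 \right)} \right)} \left(\left(I{\left(1,-4 \right)} + 5 \cdot 7\right) \left(47 - 24\right) + X\right) = - 11 \left(\left(-2 + 5 \cdot 7\right) \left(47 - 24\right) + \frac{28}{51}\right) = - 11 \left(\left(-2 + 35\right) 23 + \frac{28}{51}\right) = - 11 \left(33 \cdot 23 + \frac{28}{51}\right) = - 11 \left(759 + \frac{28}{51}\right) = \left(-11\right) \frac{38737}{51} = - \frac{426107}{51}$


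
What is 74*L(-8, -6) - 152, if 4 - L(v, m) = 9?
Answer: -522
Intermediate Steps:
L(v, m) = -5 (L(v, m) = 4 - 1*9 = 4 - 9 = -5)
74*L(-8, -6) - 152 = 74*(-5) - 152 = -370 - 152 = -522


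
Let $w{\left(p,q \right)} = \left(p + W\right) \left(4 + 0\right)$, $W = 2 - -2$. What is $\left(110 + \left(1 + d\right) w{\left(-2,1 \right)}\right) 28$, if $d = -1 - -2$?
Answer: $3528$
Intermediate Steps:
$d = 1$ ($d = -1 + 2 = 1$)
$W = 4$ ($W = 2 + 2 = 4$)
$w{\left(p,q \right)} = 16 + 4 p$ ($w{\left(p,q \right)} = \left(p + 4\right) \left(4 + 0\right) = \left(4 + p\right) 4 = 16 + 4 p$)
$\left(110 + \left(1 + d\right) w{\left(-2,1 \right)}\right) 28 = \left(110 + \left(1 + 1\right) \left(16 + 4 \left(-2\right)\right)\right) 28 = \left(110 + 2 \left(16 - 8\right)\right) 28 = \left(110 + 2 \cdot 8\right) 28 = \left(110 + 16\right) 28 = 126 \cdot 28 = 3528$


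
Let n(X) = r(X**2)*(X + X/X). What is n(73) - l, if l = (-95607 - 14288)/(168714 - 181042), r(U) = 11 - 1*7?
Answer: 3539193/12328 ≈ 287.09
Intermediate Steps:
r(U) = 4 (r(U) = 11 - 7 = 4)
l = 109895/12328 (l = -109895/(-12328) = -109895*(-1/12328) = 109895/12328 ≈ 8.9143)
n(X) = 4 + 4*X (n(X) = 4*(X + X/X) = 4*(X + 1) = 4*(1 + X) = 4 + 4*X)
n(73) - l = (4 + 4*73) - 1*109895/12328 = (4 + 292) - 109895/12328 = 296 - 109895/12328 = 3539193/12328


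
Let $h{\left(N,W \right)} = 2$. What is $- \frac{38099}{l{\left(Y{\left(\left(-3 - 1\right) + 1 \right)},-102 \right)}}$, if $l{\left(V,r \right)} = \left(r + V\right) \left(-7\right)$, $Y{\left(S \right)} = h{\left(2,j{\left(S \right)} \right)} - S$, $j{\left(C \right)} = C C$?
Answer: $- \frac{38099}{679} \approx -56.11$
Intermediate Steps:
$j{\left(C \right)} = C^{2}$
$Y{\left(S \right)} = 2 - S$
$l{\left(V,r \right)} = - 7 V - 7 r$ ($l{\left(V,r \right)} = \left(V + r\right) \left(-7\right) = - 7 V - 7 r$)
$- \frac{38099}{l{\left(Y{\left(\left(-3 - 1\right) + 1 \right)},-102 \right)}} = - \frac{38099}{- 7 \left(2 - \left(\left(-3 - 1\right) + 1\right)\right) - -714} = - \frac{38099}{- 7 \left(2 - \left(-4 + 1\right)\right) + 714} = - \frac{38099}{- 7 \left(2 - -3\right) + 714} = - \frac{38099}{- 7 \left(2 + 3\right) + 714} = - \frac{38099}{\left(-7\right) 5 + 714} = - \frac{38099}{-35 + 714} = - \frac{38099}{679}$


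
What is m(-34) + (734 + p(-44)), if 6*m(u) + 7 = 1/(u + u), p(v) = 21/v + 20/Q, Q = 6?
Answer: 3301763/4488 ≈ 735.69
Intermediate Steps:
p(v) = 10/3 + 21/v (p(v) = 21/v + 20/6 = 21/v + 20*(1/6) = 21/v + 10/3 = 10/3 + 21/v)
m(u) = -7/6 + 1/(12*u) (m(u) = -7/6 + 1/(6*(u + u)) = -7/6 + 1/(6*((2*u))) = -7/6 + (1/(2*u))/6 = -7/6 + 1/(12*u))
m(-34) + (734 + p(-44)) = (1/12)*(1 - 14*(-34))/(-34) + (734 + (10/3 + 21/(-44))) = (1/12)*(-1/34)*(1 + 476) + (734 + (10/3 + 21*(-1/44))) = (1/12)*(-1/34)*477 + (734 + (10/3 - 21/44)) = -159/136 + (734 + 377/132) = -159/136 + 97265/132 = 3301763/4488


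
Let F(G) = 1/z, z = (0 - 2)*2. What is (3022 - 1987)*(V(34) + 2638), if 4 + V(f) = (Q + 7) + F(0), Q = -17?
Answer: 10862325/4 ≈ 2.7156e+6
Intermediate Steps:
z = -4 (z = -2*2 = -4)
F(G) = -1/4 (F(G) = 1/(-4) = -1/4)
V(f) = -57/4 (V(f) = -4 + ((-17 + 7) - 1/4) = -4 + (-10 - 1/4) = -4 - 41/4 = -57/4)
(3022 - 1987)*(V(34) + 2638) = (3022 - 1987)*(-57/4 + 2638) = 1035*(10495/4) = 10862325/4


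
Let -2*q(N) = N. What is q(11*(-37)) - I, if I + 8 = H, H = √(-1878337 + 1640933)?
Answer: 423/2 - 2*I*√59351 ≈ 211.5 - 487.24*I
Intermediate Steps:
H = 2*I*√59351 (H = √(-237404) = 2*I*√59351 ≈ 487.24*I)
q(N) = -N/2
I = -8 + 2*I*√59351 ≈ -8.0 + 487.24*I
q(11*(-37)) - I = -11*(-37)/2 - (-8 + 2*I*√59351) = -½*(-407) + (8 - 2*I*√59351) = 407/2 + (8 - 2*I*√59351) = 423/2 - 2*I*√59351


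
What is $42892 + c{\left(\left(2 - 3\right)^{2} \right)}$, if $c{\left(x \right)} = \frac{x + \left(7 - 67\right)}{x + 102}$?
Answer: $\frac{4417817}{103} \approx 42891.0$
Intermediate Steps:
$c{\left(x \right)} = \frac{-60 + x}{102 + x}$ ($c{\left(x \right)} = \frac{x + \left(7 - 67\right)}{102 + x} = \frac{x - 60}{102 + x} = \frac{-60 + x}{102 + x}$)
$42892 + c{\left(\left(2 - 3\right)^{2} \right)} = 42892 + \frac{-60 + \left(2 - 3\right)^{2}}{102 + \left(2 - 3\right)^{2}} = 42892 + \frac{-60 + \left(-1\right)^{2}}{102 + \left(-1\right)^{2}} = 42892 + \frac{-60 + 1}{102 + 1} = 42892 + \frac{1}{103} \left(-59\right) = 42892 - \frac{59}{103} = \frac{4417817}{103}$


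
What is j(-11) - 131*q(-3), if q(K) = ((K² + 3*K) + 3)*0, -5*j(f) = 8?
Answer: -8/5 ≈ -1.6000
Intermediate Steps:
j(f) = -8/5 (j(f) = -⅕*8 = -8/5)
q(K) = 0 (q(K) = (3 + K² + 3*K)*0 = 0)
j(-11) - 131*q(-3) = -8/5 - 131*0 = -8/5 + 0 = -8/5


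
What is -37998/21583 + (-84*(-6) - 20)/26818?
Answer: -45844736/26309677 ≈ -1.7425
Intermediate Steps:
-37998/21583 + (-84*(-6) - 20)/26818 = -37998*1/21583 + (504 - 20)*(1/26818) = -37998/21583 + 484*(1/26818) = -37998/21583 + 22/1219 = -45844736/26309677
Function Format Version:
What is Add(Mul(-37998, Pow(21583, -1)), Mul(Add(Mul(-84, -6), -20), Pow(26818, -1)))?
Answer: Rational(-45844736, 26309677) ≈ -1.7425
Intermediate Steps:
Add(Mul(-37998, Pow(21583, -1)), Mul(Add(Mul(-84, -6), -20), Pow(26818, -1))) = Add(Mul(-37998, Rational(1, 21583)), Mul(Add(504, -20), Rational(1, 26818))) = Add(Rational(-37998, 21583), Mul(484, Rational(1, 26818))) = Add(Rational(-37998, 21583), Rational(22, 1219)) = Rational(-45844736, 26309677)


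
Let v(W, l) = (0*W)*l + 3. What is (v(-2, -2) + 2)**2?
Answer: 25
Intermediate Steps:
v(W, l) = 3 (v(W, l) = 0*l + 3 = 0 + 3 = 3)
(v(-2, -2) + 2)**2 = (3 + 2)**2 = 5**2 = 25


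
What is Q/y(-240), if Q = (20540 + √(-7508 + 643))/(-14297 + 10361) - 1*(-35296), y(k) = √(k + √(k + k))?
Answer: (138904516 - I*√6865)/(7872*√(-60 + I*√30)) ≈ 103.44 - 2270.9*I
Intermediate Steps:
y(k) = √(k + √2*√k) (y(k) = √(k + √(2*k)) = √(k + √2*√k))
Q = 34726129/984 - I*√6865/3936 (Q = (20540 + √(-6865))/(-3936) + 35296 = (20540 + I*√6865)*(-1/3936) + 35296 = (-5135/984 - I*√6865/3936) + 35296 = 34726129/984 - I*√6865/3936 ≈ 35291.0 - 0.021051*I)
Q/y(-240) = (34726129/984 - I*√6865/3936)/(√(-240 + √2*√(-240))) = (34726129/984 - I*√6865/3936)/(√(-240 + √2*(4*I*√15))) = (34726129/984 - I*√6865/3936)/(√(-240 + 4*I*√30)) = (34726129/984 - I*√6865/3936)/√(-240 + 4*I*√30)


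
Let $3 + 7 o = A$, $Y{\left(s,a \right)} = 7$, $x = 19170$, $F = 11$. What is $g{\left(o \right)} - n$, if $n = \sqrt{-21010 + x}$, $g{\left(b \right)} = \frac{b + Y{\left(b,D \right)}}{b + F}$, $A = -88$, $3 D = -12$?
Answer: $3 - 4 i \sqrt{115} \approx 3.0 - 42.895 i$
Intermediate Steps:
$D = -4$ ($D = \frac{1}{3} \left(-12\right) = -4$)
$o = -13$ ($o = - \frac{3}{7} + \frac{1}{7} \left(-88\right) = - \frac{3}{7} - \frac{88}{7} = -13$)
$g{\left(b \right)} = \frac{7 + b}{11 + b}$ ($g{\left(b \right)} = \frac{b + 7}{b + 11} = \frac{7 + b}{11 + b}$)
$n = 4 i \sqrt{115}$ ($n = \sqrt{-21010 + 19170} = \sqrt{-1840} = 4 i \sqrt{115} \approx 42.895 i$)
$g{\left(o \right)} - n = \frac{7 - 13}{11 - 13} - 4 i \sqrt{115} = \frac{1}{-2} \left(-6\right) - 4 i \sqrt{115} = \left(- \frac{1}{2}\right) \left(-6\right) - 4 i \sqrt{115} = 3 - 4 i \sqrt{115}$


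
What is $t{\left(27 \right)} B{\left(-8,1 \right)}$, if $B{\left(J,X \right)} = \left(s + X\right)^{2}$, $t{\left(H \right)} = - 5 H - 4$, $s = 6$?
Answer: $-6811$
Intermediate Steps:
$t{\left(H \right)} = -4 - 5 H$
$B{\left(J,X \right)} = \left(6 + X\right)^{2}$
$t{\left(27 \right)} B{\left(-8,1 \right)} = \left(-4 - 135\right) \left(6 + 1\right)^{2} = \left(-4 - 135\right) 7^{2} = \left(-139\right) 49 = -6811$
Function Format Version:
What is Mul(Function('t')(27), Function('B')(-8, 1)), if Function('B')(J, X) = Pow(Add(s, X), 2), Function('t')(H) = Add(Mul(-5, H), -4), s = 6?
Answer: -6811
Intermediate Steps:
Function('t')(H) = Add(-4, Mul(-5, H))
Function('B')(J, X) = Pow(Add(6, X), 2)
Mul(Function('t')(27), Function('B')(-8, 1)) = Mul(Add(-4, Mul(-5, 27)), Pow(Add(6, 1), 2)) = Mul(Add(-4, -135), Pow(7, 2)) = Mul(-139, 49) = -6811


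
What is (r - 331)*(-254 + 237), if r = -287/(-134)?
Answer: 749139/134 ≈ 5590.6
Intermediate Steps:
r = 287/134 (r = -287*(-1/134) = 287/134 ≈ 2.1418)
(r - 331)*(-254 + 237) = (287/134 - 331)*(-254 + 237) = -44067/134*(-17) = 749139/134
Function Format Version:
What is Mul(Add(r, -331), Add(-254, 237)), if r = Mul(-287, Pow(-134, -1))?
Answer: Rational(749139, 134) ≈ 5590.6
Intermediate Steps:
r = Rational(287, 134) (r = Mul(-287, Rational(-1, 134)) = Rational(287, 134) ≈ 2.1418)
Mul(Add(r, -331), Add(-254, 237)) = Mul(Add(Rational(287, 134), -331), Add(-254, 237)) = Mul(Rational(-44067, 134), -17) = Rational(749139, 134)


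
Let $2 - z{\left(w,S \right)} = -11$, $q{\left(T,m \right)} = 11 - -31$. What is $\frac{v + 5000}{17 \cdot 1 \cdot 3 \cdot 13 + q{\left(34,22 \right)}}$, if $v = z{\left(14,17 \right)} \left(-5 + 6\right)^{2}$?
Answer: $\frac{1671}{235} \approx 7.1106$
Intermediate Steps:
$q{\left(T,m \right)} = 42$ ($q{\left(T,m \right)} = 11 + 31 = 42$)
$z{\left(w,S \right)} = 13$ ($z{\left(w,S \right)} = 2 - -11 = 2 + 11 = 13$)
$v = 13$ ($v = 13 \left(-5 + 6\right)^{2} = 13 \cdot 1^{2} = 13 \cdot 1 = 13$)
$\frac{v + 5000}{17 \cdot 1 \cdot 3 \cdot 13 + q{\left(34,22 \right)}} = \frac{13 + 5000}{17 \cdot 1 \cdot 3 \cdot 13 + 42} = \frac{5013}{17 \cdot 3 \cdot 13 + 42} = \frac{5013}{51 \cdot 13 + 42} = \frac{5013}{663 + 42} = \frac{5013}{705} = 5013 \cdot \frac{1}{705} = \frac{1671}{235}$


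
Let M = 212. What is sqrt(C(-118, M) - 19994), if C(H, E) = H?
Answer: 4*I*sqrt(1257) ≈ 141.82*I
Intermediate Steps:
sqrt(C(-118, M) - 19994) = sqrt(-118 - 19994) = sqrt(-20112) = 4*I*sqrt(1257)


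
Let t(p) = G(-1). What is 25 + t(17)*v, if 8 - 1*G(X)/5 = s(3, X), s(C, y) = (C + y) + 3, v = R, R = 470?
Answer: 7075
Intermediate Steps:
v = 470
s(C, y) = 3 + C + y
G(X) = 10 - 5*X (G(X) = 40 - 5*(3 + 3 + X) = 40 - 5*(6 + X) = 40 + (-30 - 5*X) = 10 - 5*X)
t(p) = 15 (t(p) = 10 - 5*(-1) = 10 + 5 = 15)
25 + t(17)*v = 25 + 15*470 = 25 + 7050 = 7075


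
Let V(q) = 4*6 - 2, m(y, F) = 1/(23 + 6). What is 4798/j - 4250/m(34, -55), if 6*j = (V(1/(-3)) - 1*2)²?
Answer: -12317803/100 ≈ -1.2318e+5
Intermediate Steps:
m(y, F) = 1/29
V(q) = 22 (V(q) = 24 - 2 = 22)
j = 200/3 (j = (22 - 1*2)²/6 = (22 - 2)²/6 = (⅙)*20² = (⅙)*400 = 200/3 ≈ 66.667)
4798/j - 4250/m(34, -55) = 4798/(200/3) - 4250/1/29 = 4798*(3/200) - 4250*29 = 7197/100 - 123250 = -12317803/100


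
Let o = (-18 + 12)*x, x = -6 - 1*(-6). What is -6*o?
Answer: 0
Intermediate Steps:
x = 0 (x = -6 + 6 = 0)
o = 0 (o = (-18 + 12)*0 = -6*0 = 0)
-6*o = -6*0 = 0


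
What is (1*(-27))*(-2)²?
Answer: -108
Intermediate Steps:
(1*(-27))*(-2)² = -27*4 = -108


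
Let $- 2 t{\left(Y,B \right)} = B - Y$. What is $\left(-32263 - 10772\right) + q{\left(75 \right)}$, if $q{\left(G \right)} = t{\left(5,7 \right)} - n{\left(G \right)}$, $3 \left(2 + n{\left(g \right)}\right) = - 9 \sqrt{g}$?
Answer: $-43034 + 15 \sqrt{3} \approx -43008.0$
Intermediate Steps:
$n{\left(g \right)} = -2 - 3 \sqrt{g}$ ($n{\left(g \right)} = -2 + \frac{\left(-9\right) \sqrt{g}}{3} = -2 - 3 \sqrt{g}$)
$t{\left(Y,B \right)} = \frac{Y}{2} - \frac{B}{2}$ ($t{\left(Y,B \right)} = - \frac{B - Y}{2} = \frac{Y}{2} - \frac{B}{2}$)
$q{\left(G \right)} = 1 + 3 \sqrt{G}$ ($q{\left(G \right)} = \left(\frac{1}{2} \cdot 5 - \frac{7}{2}\right) - \left(-2 - 3 \sqrt{G}\right) = \left(\frac{5}{2} - \frac{7}{2}\right) + \left(2 + 3 \sqrt{G}\right) = -1 + \left(2 + 3 \sqrt{G}\right) = 1 + 3 \sqrt{G}$)
$\left(-32263 - 10772\right) + q{\left(75 \right)} = \left(-32263 - 10772\right) + \left(1 + 3 \sqrt{75}\right) = -43035 + \left(1 + 3 \cdot 5 \sqrt{3}\right) = -43035 + \left(1 + 15 \sqrt{3}\right) = -43034 + 15 \sqrt{3}$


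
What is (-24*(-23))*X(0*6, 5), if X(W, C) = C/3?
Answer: 920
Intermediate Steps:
X(W, C) = C/3 (X(W, C) = C*(⅓) = C/3)
(-24*(-23))*X(0*6, 5) = (-24*(-23))*((⅓)*5) = 552*(5/3) = 920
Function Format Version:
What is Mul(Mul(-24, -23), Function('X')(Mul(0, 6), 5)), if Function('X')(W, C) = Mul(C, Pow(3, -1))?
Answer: 920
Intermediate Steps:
Function('X')(W, C) = Mul(Rational(1, 3), C) (Function('X')(W, C) = Mul(C, Rational(1, 3)) = Mul(Rational(1, 3), C))
Mul(Mul(-24, -23), Function('X')(Mul(0, 6), 5)) = Mul(Mul(-24, -23), Mul(Rational(1, 3), 5)) = Mul(552, Rational(5, 3)) = 920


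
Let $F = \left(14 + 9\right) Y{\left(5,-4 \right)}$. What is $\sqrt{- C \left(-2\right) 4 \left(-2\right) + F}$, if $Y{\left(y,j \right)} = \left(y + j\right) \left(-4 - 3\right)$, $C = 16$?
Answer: $i \sqrt{417} \approx 20.421 i$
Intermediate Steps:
$Y{\left(y,j \right)} = - 7 j - 7 y$ ($Y{\left(y,j \right)} = \left(j + y\right) \left(-7\right) = - 7 j - 7 y$)
$F = -161$ ($F = \left(14 + 9\right) \left(\left(-7\right) \left(-4\right) - 35\right) = 23 \left(28 - 35\right) = 23 \left(-7\right) = -161$)
$\sqrt{- C \left(-2\right) 4 \left(-2\right) + F} = \sqrt{\left(-1\right) 16 \left(-2\right) 4 \left(-2\right) - 161} = \sqrt{- 16 \left(\left(-8\right) \left(-2\right)\right) - 161} = \sqrt{\left(-16\right) 16 - 161} = \sqrt{-256 - 161} = \sqrt{-417} = i \sqrt{417}$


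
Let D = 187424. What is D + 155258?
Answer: 342682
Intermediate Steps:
D + 155258 = 187424 + 155258 = 342682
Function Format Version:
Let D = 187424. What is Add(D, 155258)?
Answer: 342682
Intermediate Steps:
Add(D, 155258) = Add(187424, 155258) = 342682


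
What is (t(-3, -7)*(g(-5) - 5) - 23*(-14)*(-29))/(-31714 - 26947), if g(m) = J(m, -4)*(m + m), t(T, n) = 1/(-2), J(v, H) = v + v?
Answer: 18771/117322 ≈ 0.16000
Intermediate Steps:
J(v, H) = 2*v
t(T, n) = -½
g(m) = 4*m² (g(m) = (2*m)*(m + m) = (2*m)*(2*m) = 4*m²)
(t(-3, -7)*(g(-5) - 5) - 23*(-14)*(-29))/(-31714 - 26947) = (-(4*(-5)² - 5)/2 - 23*(-14)*(-29))/(-31714 - 26947) = (-(4*25 - 5)/2 + 322*(-29))/(-58661) = (-(100 - 5)/2 - 9338)*(-1/58661) = (-½*95 - 9338)*(-1/58661) = (-95/2 - 9338)*(-1/58661) = -18771/2*(-1/58661) = 18771/117322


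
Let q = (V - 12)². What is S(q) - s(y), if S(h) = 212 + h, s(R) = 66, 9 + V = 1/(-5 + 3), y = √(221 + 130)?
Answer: 2433/4 ≈ 608.25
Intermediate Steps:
y = 3*√39 (y = √351 = 3*√39 ≈ 18.735)
V = -19/2 (V = -9 + 1/(-5 + 3) = -9 + 1/(-2) = -9 - ½ = -19/2 ≈ -9.5000)
q = 1849/4 (q = (-19/2 - 12)² = (-43/2)² = 1849/4 ≈ 462.25)
S(q) - s(y) = (212 + 1849/4) - 1*66 = 2697/4 - 66 = 2433/4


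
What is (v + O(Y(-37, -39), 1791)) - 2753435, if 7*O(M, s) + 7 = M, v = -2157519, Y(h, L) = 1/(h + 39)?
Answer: -68753369/14 ≈ -4.9110e+6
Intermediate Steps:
Y(h, L) = 1/(39 + h)
O(M, s) = -1 + M/7
(v + O(Y(-37, -39), 1791)) - 2753435 = (-2157519 + (-1 + 1/(7*(39 - 37)))) - 2753435 = (-2157519 + (-1 + (⅐)/2)) - 2753435 = (-2157519 + (-1 + (⅐)*(½))) - 2753435 = (-2157519 + (-1 + 1/14)) - 2753435 = (-2157519 - 13/14) - 2753435 = -30205279/14 - 2753435 = -68753369/14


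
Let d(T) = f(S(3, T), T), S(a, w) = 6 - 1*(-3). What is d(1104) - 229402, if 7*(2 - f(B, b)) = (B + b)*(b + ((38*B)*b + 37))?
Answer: -60444131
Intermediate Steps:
S(a, w) = 9 (S(a, w) = 6 + 3 = 9)
f(B, b) = 2 - (B + b)*(37 + b + 38*B*b)/7 (f(B, b) = 2 - (B + b)*(b + ((38*B)*b + 37))/7 = 2 - (B + b)*(b + (38*B*b + 37))/7 = 2 - (B + b)*(b + (37 + 38*B*b))/7 = 2 - (B + b)*(37 + b + 38*B*b)/7)
d(T) = -319/7 - 49*T² - 3124*T/7 (d(T) = 2 - 37/7*9 - 37*T/7 - T²/7 - 38/7*9*T² - 38/7*T*9² - ⅐*9*T = 2 - 333/7 - 37*T/7 - T²/7 - 342*T²/7 - 38/7*T*81 - 9*T/7 = 2 - 333/7 - 37*T/7 - T²/7 - 342*T²/7 - 3078*T/7 - 9*T/7 = -319/7 - 49*T² - 3124*T/7)
d(1104) - 229402 = (-319/7 - 49*1104² - 3124/7*1104) - 229402 = (-319/7 - 49*1218816 - 3448896/7) - 229402 = (-319/7 - 59721984 - 3448896/7) - 229402 = -60214729 - 229402 = -60444131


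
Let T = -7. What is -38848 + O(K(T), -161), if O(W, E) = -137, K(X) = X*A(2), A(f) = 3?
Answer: -38985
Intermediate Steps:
K(X) = 3*X (K(X) = X*3 = 3*X)
-38848 + O(K(T), -161) = -38848 - 137 = -38985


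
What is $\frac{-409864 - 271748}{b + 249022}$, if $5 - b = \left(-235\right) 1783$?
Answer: $- \frac{170403}{167008} \approx -1.0203$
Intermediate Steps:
$b = 419010$ ($b = 5 - \left(-235\right) 1783 = 5 - -419005 = 5 + 419005 = 419010$)
$\frac{-409864 - 271748}{b + 249022} = \frac{-409864 - 271748}{419010 + 249022} = - \frac{681612}{668032} = \left(-681612\right) \frac{1}{668032} = - \frac{170403}{167008}$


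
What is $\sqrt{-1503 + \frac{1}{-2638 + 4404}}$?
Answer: $\frac{i \sqrt{4687488502}}{1766} \approx 38.769 i$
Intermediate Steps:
$\sqrt{-1503 + \frac{1}{-2638 + 4404}} = \sqrt{-1503 + \frac{1}{1766}} = \sqrt{- \frac{2654297}{1766}} = \frac{i \sqrt{4687488502}}{1766}$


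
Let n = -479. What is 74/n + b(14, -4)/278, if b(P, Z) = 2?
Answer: -9807/66581 ≈ -0.14729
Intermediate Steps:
74/n + b(14, -4)/278 = 74/(-479) + 2/278 = 74*(-1/479) + 2*(1/278) = -74/479 + 1/139 = -9807/66581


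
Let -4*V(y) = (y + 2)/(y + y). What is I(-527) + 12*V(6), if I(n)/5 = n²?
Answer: 1388643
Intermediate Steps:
V(y) = -(2 + y)/(8*y) (V(y) = -(y + 2)/(4*(y + y)) = -(2 + y)/(4*(2*y)) = -(2 + y)*1/(2*y)/4 = -(2 + y)/(8*y))
I(n) = 5*n²
I(-527) + 12*V(6) = 5*(-527)² + 12*((⅛)*(-2 - 1*6)/6) = 5*277729 + 12*((⅛)*(⅙)*(-2 - 6)) = 1388645 + 12*((⅛)*(⅙)*(-8)) = 1388645 + 12*(-⅙) = 1388645 - 2 = 1388643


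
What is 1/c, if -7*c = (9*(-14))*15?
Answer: 1/270 ≈ 0.0037037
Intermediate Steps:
c = 270 (c = -9*(-14)*15/7 = -(-18)*15 = -⅐*(-1890) = 270)
1/c = 1/270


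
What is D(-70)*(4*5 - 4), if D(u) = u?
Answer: -1120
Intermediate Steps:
D(-70)*(4*5 - 4) = -70*(4*5 - 4) = -70*(20 - 4) = -70*16 = -1120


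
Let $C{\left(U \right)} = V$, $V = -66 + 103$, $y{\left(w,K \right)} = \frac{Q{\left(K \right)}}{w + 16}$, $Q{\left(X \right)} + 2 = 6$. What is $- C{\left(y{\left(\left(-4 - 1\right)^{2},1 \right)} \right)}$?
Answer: $-37$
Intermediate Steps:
$Q{\left(X \right)} = 4$ ($Q{\left(X \right)} = -2 + 6 = 4$)
$y{\left(w,K \right)} = \frac{4}{16 + w}$ ($y{\left(w,K \right)} = \frac{4}{w + 16} = \frac{4}{16 + w}$)
$V = 37$
$C{\left(U \right)} = 37$
$- C{\left(y{\left(\left(-4 - 1\right)^{2},1 \right)} \right)} = \left(-1\right) 37 = -37$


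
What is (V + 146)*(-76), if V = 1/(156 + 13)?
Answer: -1875300/169 ≈ -11096.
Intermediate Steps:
V = 1/169 ≈ 0.0059172
(V + 146)*(-76) = (1/169 + 146)*(-76) = (24675/169)*(-76) = -1875300/169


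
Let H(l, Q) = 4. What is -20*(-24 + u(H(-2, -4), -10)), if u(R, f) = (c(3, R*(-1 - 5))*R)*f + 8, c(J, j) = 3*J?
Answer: 7520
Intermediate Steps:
u(R, f) = 8 + 9*R*f (u(R, f) = ((3*3)*R)*f + 8 = (9*R)*f + 8 = 9*R*f + 8 = 8 + 9*R*f)
-20*(-24 + u(H(-2, -4), -10)) = -20*(-24 + (8 + 9*4*(-10))) = -20*(-24 + (8 - 360)) = -20*(-24 - 352) = -20*(-376) = 7520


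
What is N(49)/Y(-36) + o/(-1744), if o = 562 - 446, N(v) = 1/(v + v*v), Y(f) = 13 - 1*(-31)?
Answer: -781441/11750200 ≈ -0.066504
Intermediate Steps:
Y(f) = 44 (Y(f) = 13 + 31 = 44)
N(v) = 1/(v + v²)
o = 116
N(49)/Y(-36) + o/(-1744) = (1/(49*(1 + 49)))/44 + 116/(-1744) = ((1/49)/50)*(1/44) + 116*(-1/1744) = ((1/49)*(1/50))*(1/44) - 29/436 = (1/2450)*(1/44) - 29/436 = 1/107800 - 29/436 = -781441/11750200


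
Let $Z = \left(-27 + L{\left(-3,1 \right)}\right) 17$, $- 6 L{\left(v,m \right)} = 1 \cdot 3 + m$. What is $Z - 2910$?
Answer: $- \frac{10141}{3} \approx -3380.3$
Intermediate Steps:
$L{\left(v,m \right)} = - \frac{1}{2} - \frac{m}{6}$ ($L{\left(v,m \right)} = - \frac{1 \cdot 3 + m}{6} = - \frac{3 + m}{6} = - \frac{1}{2} - \frac{m}{6}$)
$Z = - \frac{1411}{3}$ ($Z = \left(-27 - \frac{2}{3}\right) 17 = \left(- \frac{83}{3}\right) 17 = - \frac{1411}{3} \approx -470.33$)
$Z - 2910 = - \frac{1411}{3} - 2910 = - \frac{10141}{3}$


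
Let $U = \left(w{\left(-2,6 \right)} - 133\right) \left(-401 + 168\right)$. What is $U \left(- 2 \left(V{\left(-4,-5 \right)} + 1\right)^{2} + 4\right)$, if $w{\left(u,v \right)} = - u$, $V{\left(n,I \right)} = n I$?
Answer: $-26799194$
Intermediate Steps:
$V{\left(n,I \right)} = I n$
$U = 30523$ ($U = \left(\left(-1\right) \left(-2\right) - 133\right) \left(-401 + 168\right) = \left(2 - 133\right) \left(-233\right) = \left(-131\right) \left(-233\right) = 30523$)
$U \left(- 2 \left(V{\left(-4,-5 \right)} + 1\right)^{2} + 4\right) = 30523 \left(- 2 \left(\left(-5\right) \left(-4\right) + 1\right)^{2} + 4\right) = 30523 \left(- 2 \left(20 + 1\right)^{2} + 4\right) = 30523 \left(- 2 \cdot 21^{2} + 4\right) = 30523 \left(\left(-2\right) 441 + 4\right) = 30523 \left(-882 + 4\right) = 30523 \left(-878\right) = -26799194$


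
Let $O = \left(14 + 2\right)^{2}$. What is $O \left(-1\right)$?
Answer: $-256$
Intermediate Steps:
$O = 256$ ($O = 16^{2} = 256$)
$O \left(-1\right) = 256 \left(-1\right) = -256$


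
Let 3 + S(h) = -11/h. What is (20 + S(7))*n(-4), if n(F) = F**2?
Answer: 1728/7 ≈ 246.86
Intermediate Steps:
S(h) = -3 - 11/h
(20 + S(7))*n(-4) = (20 + (-3 - 11/7))*(-4)**2 = (20 + (-3 - 11*1/7))*16 = (20 + (-3 - 11/7))*16 = (20 - 32/7)*16 = (108/7)*16 = 1728/7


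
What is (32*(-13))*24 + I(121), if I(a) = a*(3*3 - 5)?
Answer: -9500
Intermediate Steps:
I(a) = 4*a (I(a) = a*(9 - 5) = a*4 = 4*a)
(32*(-13))*24 + I(121) = (32*(-13))*24 + 4*121 = -416*24 + 484 = -9984 + 484 = -9500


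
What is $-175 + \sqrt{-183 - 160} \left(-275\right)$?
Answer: $-175 - 1925 i \sqrt{7} \approx -175.0 - 5093.1 i$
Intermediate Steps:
$-175 + \sqrt{-183 - 160} \left(-275\right) = -175 + \sqrt{-343} \left(-275\right) = -175 + 7 i \sqrt{7} \left(-275\right) = -175 - 1925 i \sqrt{7}$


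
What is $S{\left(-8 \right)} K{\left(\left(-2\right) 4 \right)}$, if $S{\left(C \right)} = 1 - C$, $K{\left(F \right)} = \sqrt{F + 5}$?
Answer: $9 i \sqrt{3} \approx 15.588 i$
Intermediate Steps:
$K{\left(F \right)} = \sqrt{5 + F}$
$S{\left(-8 \right)} K{\left(\left(-2\right) 4 \right)} = \left(1 - -8\right) \sqrt{5 - 8} = \left(1 + 8\right) \sqrt{5 - 8} = 9 \sqrt{-3} = 9 i \sqrt{3}$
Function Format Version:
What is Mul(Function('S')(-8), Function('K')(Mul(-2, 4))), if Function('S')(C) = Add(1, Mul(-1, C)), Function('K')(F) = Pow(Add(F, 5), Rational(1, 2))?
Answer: Mul(9, I, Pow(3, Rational(1, 2))) ≈ Mul(15.588, I)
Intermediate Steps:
Function('K')(F) = Pow(Add(5, F), Rational(1, 2))
Mul(Function('S')(-8), Function('K')(Mul(-2, 4))) = Mul(Add(1, Mul(-1, -8)), Pow(Add(5, Mul(-2, 4)), Rational(1, 2))) = Mul(Add(1, 8), Pow(Add(5, -8), Rational(1, 2))) = Mul(9, Pow(-3, Rational(1, 2))) = Mul(9, Mul(I, Pow(3, Rational(1, 2)))) = Mul(9, I, Pow(3, Rational(1, 2)))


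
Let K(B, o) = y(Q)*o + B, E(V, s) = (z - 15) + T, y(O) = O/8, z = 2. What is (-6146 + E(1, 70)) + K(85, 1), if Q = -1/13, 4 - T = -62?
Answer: -624833/104 ≈ -6008.0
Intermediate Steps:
T = 66 (T = 4 - 1*(-62) = 4 + 62 = 66)
Q = -1/13 (Q = -1*1/13 = -1/13 ≈ -0.076923)
y(O) = O/8 (y(O) = O*(⅛) = O/8)
E(V, s) = 53 (E(V, s) = (2 - 15) + 66 = -13 + 66 = 53)
K(B, o) = B - o/104 (K(B, o) = ((⅛)*(-1/13))*o + B = -o/104 + B = B - o/104)
(-6146 + E(1, 70)) + K(85, 1) = (-6146 + 53) + (85 - 1/104*1) = -6093 + (85 - 1/104) = -6093 + 8839/104 = -624833/104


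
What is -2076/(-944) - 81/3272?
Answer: 419763/193048 ≈ 2.1744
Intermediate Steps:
-2076/(-944) - 81/3272 = -2076*(-1/944) - 81*1/3272 = 519/236 - 81/3272 = 419763/193048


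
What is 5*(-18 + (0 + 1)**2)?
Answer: -85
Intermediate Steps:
5*(-18 + (0 + 1)**2) = 5*(-18 + 1**2) = 5*(-18 + 1) = 5*(-17) = -85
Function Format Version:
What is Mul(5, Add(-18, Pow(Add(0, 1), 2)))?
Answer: -85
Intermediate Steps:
Mul(5, Add(-18, Pow(Add(0, 1), 2))) = Mul(5, Add(-18, Pow(1, 2))) = Mul(5, Add(-18, 1)) = Mul(5, -17) = -85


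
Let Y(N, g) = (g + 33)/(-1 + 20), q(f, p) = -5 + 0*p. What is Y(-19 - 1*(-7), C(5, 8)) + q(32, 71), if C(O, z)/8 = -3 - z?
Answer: -150/19 ≈ -7.8947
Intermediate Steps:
q(f, p) = -5 (q(f, p) = -5 + 0 = -5)
C(O, z) = -24 - 8*z (C(O, z) = 8*(-3 - z) = -24 - 8*z)
Y(N, g) = 33/19 + g/19 (Y(N, g) = (33 + g)/19 = (33 + g)*(1/19) = 33/19 + g/19)
Y(-19 - 1*(-7), C(5, 8)) + q(32, 71) = (33/19 + (-24 - 8*8)/19) - 5 = (33/19 + (-24 - 64)/19) - 5 = (33/19 + (1/19)*(-88)) - 5 = (33/19 - 88/19) - 5 = -55/19 - 5 = -150/19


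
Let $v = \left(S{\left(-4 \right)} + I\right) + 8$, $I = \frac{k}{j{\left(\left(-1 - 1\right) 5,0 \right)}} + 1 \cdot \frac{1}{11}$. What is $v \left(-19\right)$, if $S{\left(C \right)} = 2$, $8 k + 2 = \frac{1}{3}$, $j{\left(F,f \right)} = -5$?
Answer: $- \frac{50825}{264} \approx -192.52$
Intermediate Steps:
$k = - \frac{5}{24}$ ($k = - \frac{1}{4} + \frac{1}{8 \cdot 3} = - \frac{1}{4} + \frac{1}{8} \cdot \frac{1}{3} = - \frac{1}{4} + \frac{1}{24} = - \frac{5}{24} \approx -0.20833$)
$I = \frac{35}{264}$ ($I = - \frac{5}{24 \left(-5\right)} + 1 \cdot \frac{1}{11} = \left(- \frac{5}{24}\right) \left(- \frac{1}{5}\right) + 1 \cdot \frac{1}{11} = \frac{1}{24} + \frac{1}{11} = \frac{35}{264} \approx 0.13258$)
$v = \frac{2675}{264}$ ($v = \left(2 + \frac{35}{264}\right) + 8 = \frac{563}{264} + 8 = \frac{2675}{264} \approx 10.133$)
$v \left(-19\right) = \frac{2675}{264} \left(-19\right) = - \frac{50825}{264}$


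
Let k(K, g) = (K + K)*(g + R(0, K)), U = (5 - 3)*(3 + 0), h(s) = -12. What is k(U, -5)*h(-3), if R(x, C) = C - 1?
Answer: 0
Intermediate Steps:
R(x, C) = -1 + C
U = 6 (U = 2*3 = 6)
k(K, g) = 2*K*(-1 + K + g) (k(K, g) = (K + K)*(g + (-1 + K)) = (2*K)*(-1 + K + g) = 2*K*(-1 + K + g))
k(U, -5)*h(-3) = (2*6*(-1 + 6 - 5))*(-12) = (2*6*0)*(-12) = 0*(-12) = 0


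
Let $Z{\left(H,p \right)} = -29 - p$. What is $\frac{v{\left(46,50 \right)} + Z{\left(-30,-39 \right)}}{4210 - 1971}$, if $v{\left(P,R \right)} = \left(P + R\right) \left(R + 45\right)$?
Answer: $\frac{9130}{2239} \approx 4.0777$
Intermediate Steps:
$v{\left(P,R \right)} = \left(45 + R\right) \left(P + R\right)$ ($v{\left(P,R \right)} = \left(P + R\right) \left(45 + R\right) = \left(45 + R\right) \left(P + R\right)$)
$\frac{v{\left(46,50 \right)} + Z{\left(-30,-39 \right)}}{4210 - 1971} = \frac{\left(50^{2} + 45 \cdot 46 + 45 \cdot 50 + 46 \cdot 50\right) - -10}{4210 - 1971} = \frac{\left(2500 + 2070 + 2250 + 2300\right) + \left(-29 + 39\right)}{2239} = \left(9120 + 10\right) \frac{1}{2239} = 9130 \cdot \frac{1}{2239} = \frac{9130}{2239}$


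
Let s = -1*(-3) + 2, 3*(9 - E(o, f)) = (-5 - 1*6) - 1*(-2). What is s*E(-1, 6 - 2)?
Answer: 60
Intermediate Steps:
E(o, f) = 12 (E(o, f) = 9 - ((-5 - 1*6) - 1*(-2))/3 = 9 - ((-5 - 6) + 2)/3 = 9 - (-11 + 2)/3 = 9 - ⅓*(-9) = 9 + 3 = 12)
s = 5 (s = 3 + 2 = 5)
s*E(-1, 6 - 2) = 5*12 = 60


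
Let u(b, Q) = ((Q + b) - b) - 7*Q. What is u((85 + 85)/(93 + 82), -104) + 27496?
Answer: 28120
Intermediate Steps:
u(b, Q) = -6*Q (u(b, Q) = Q - 7*Q = -6*Q)
u((85 + 85)/(93 + 82), -104) + 27496 = -6*(-104) + 27496 = 624 + 27496 = 28120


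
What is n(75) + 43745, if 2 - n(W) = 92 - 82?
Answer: 43737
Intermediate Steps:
n(W) = -8 (n(W) = 2 - (92 - 82) = 2 - 1*10 = 2 - 10 = -8)
n(75) + 43745 = -8 + 43745 = 43737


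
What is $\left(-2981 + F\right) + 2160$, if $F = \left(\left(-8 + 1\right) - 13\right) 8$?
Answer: $-981$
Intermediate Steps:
$F = -160$ ($F = \left(-7 - 13\right) 8 = \left(-20\right) 8 = -160$)
$\left(-2981 + F\right) + 2160 = \left(-2981 - 160\right) + 2160 = -3141 + 2160 = -981$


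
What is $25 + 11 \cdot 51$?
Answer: $586$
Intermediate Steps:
$25 + 11 \cdot 51 = 25 + 561 = 586$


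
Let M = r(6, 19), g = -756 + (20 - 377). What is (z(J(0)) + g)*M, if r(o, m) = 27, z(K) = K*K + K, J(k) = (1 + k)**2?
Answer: -29997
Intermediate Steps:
z(K) = K + K**2 (z(K) = K**2 + K = K + K**2)
g = -1113 (g = -756 - 357 = -1113)
M = 27
(z(J(0)) + g)*M = ((1 + 0)**2*(1 + (1 + 0)**2) - 1113)*27 = (1**2*(1 + 1**2) - 1113)*27 = (1*(1 + 1) - 1113)*27 = (1*2 - 1113)*27 = (2 - 1113)*27 = -1111*27 = -29997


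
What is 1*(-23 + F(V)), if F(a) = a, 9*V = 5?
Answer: -202/9 ≈ -22.444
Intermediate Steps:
V = 5/9 (V = (⅑)*5 = 5/9 ≈ 0.55556)
1*(-23 + F(V)) = 1*(-23 + 5/9) = 1*(-202/9) = -202/9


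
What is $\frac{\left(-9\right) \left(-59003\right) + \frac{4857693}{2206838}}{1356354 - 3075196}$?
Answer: $- \frac{1171895420319}{3793205841596} \approx -0.30895$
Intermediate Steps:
$\frac{\left(-9\right) \left(-59003\right) + \frac{4857693}{2206838}}{1356354 - 3075196} = \frac{531027 + 4857693 \cdot \frac{1}{2206838}}{-1718842} = \left(531027 + \frac{4857693}{2206838}\right) \left(- \frac{1}{1718842}\right) = \frac{1171895420319}{2206838} \left(- \frac{1}{1718842}\right) = - \frac{1171895420319}{3793205841596}$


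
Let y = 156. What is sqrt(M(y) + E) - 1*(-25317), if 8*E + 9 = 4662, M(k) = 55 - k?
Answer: 25317 + sqrt(7690)/4 ≈ 25339.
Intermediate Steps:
E = 4653/8 (E = -9/8 + (1/8)*4662 = -9/8 + 2331/4 = 4653/8 ≈ 581.63)
sqrt(M(y) + E) - 1*(-25317) = sqrt((55 - 1*156) + 4653/8) - 1*(-25317) = sqrt((55 - 156) + 4653/8) + 25317 = sqrt(-101 + 4653/8) + 25317 = sqrt(3845/8) + 25317 = sqrt(7690)/4 + 25317 = 25317 + sqrt(7690)/4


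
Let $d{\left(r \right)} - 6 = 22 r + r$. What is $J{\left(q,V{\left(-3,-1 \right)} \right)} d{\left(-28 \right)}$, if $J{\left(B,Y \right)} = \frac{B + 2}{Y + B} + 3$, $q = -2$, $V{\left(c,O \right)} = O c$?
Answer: $-1914$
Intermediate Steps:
$d{\left(r \right)} = 6 + 23 r$ ($d{\left(r \right)} = 6 + \left(22 r + r\right) = 6 + 23 r$)
$J{\left(B,Y \right)} = 3 + \frac{2 + B}{B + Y}$ ($J{\left(B,Y \right)} = \frac{2 + B}{B + Y} + 3 = 3 + \frac{2 + B}{B + Y}$)
$J{\left(q,V{\left(-3,-1 \right)} \right)} d{\left(-28 \right)} = \frac{2 + 3 \left(\left(-1\right) \left(-3\right)\right) + 4 \left(-2\right)}{-2 - -3} \left(6 + 23 \left(-28\right)\right) = \frac{2 + 3 \cdot 3 - 8}{-2 + 3} \left(6 - 644\right) = \frac{2 + 9 - 8}{1} \left(-638\right) = 1 \cdot 3 \left(-638\right) = 3 \left(-638\right) = -1914$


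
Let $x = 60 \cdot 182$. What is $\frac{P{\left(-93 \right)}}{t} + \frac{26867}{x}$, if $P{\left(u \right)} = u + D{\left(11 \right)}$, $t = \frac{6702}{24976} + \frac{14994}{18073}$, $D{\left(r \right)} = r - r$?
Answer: $- \frac{2967327980905}{36080800392} \approx -82.241$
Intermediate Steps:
$D{\left(r \right)} = 0$
$t = \frac{247807695}{225695624}$ ($t = 6702 \cdot \frac{1}{24976} + 14994 \cdot \frac{1}{18073} = \frac{3351}{12488} + \frac{14994}{18073} = \frac{247807695}{225695624} \approx 1.098$)
$P{\left(u \right)} = u$ ($P{\left(u \right)} = u + 0 = u$)
$x = 10920$
$\frac{P{\left(-93 \right)}}{t} + \frac{26867}{x} = - \frac{93}{\frac{247807695}{225695624}} + \frac{26867}{10920} = \left(-93\right) \frac{225695624}{247807695} + 26867 \cdot \frac{1}{10920} = - \frac{6996564344}{82602565} + \frac{26867}{10920} = - \frac{2967327980905}{36080800392}$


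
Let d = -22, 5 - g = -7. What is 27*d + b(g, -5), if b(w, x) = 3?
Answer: -591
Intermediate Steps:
g = 12 (g = 5 - 1*(-7) = 5 + 7 = 12)
27*d + b(g, -5) = 27*(-22) + 3 = -594 + 3 = -591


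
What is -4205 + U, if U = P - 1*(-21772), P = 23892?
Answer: 41459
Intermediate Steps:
U = 45664 (U = 23892 - 1*(-21772) = 23892 + 21772 = 45664)
-4205 + U = -4205 + 45664 = 41459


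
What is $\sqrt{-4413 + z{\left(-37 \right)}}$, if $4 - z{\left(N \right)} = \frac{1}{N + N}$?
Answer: $\frac{i \sqrt{24143610}}{74} \approx 66.4 i$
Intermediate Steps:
$z{\left(N \right)} = 4 - \frac{1}{2 N}$ ($z{\left(N \right)} = 4 - \frac{1}{N + N} = 4 - \frac{1}{2 N}$)
$\sqrt{-4413 + z{\left(-37 \right)}} = \sqrt{-4413 + \left(4 - \frac{1}{2 \left(-37\right)}\right)} = \sqrt{-4413 + \left(4 - - \frac{1}{74}\right)} = \sqrt{-4413 + \left(4 + \frac{1}{74}\right)} = \sqrt{-4413 + \frac{297}{74}} = \sqrt{- \frac{326265}{74}} = \frac{i \sqrt{24143610}}{74}$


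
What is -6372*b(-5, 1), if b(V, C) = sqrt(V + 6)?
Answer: -6372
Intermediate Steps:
b(V, C) = sqrt(6 + V)
-6372*b(-5, 1) = -6372*sqrt(6 - 5) = -6372*sqrt(1) = -6372*1 = -6372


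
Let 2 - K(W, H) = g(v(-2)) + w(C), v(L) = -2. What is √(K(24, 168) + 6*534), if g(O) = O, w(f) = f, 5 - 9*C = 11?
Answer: √28878/3 ≈ 56.645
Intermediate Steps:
C = -⅔ (C = 5/9 - ⅑*11 = 5/9 - 11/9 = -⅔ ≈ -0.66667)
K(W, H) = 14/3 (K(W, H) = 2 - (-2 - ⅔) = 2 - 1*(-8/3) = 2 + 8/3 = 14/3)
√(K(24, 168) + 6*534) = √(14/3 + 6*534) = √(14/3 + 3204) = √(9626/3) = √28878/3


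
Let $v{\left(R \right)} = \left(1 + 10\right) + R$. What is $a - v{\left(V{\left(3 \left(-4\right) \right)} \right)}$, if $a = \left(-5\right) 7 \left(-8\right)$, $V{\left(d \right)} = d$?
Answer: $281$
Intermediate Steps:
$v{\left(R \right)} = 11 + R$
$a = 280$ ($a = \left(-35\right) \left(-8\right) = 280$)
$a - v{\left(V{\left(3 \left(-4\right) \right)} \right)} = 280 - \left(11 + 3 \left(-4\right)\right) = 280 - \left(11 - 12\right) = 280 - -1 = 280 + 1 = 281$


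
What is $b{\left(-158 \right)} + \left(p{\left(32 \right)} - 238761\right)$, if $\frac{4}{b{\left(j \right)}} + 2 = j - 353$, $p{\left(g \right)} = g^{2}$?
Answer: $- \frac{121959085}{513} \approx -2.3774 \cdot 10^{5}$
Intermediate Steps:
$b{\left(j \right)} = \frac{4}{-355 + j}$ ($b{\left(j \right)} = \frac{4}{-2 + \left(j - 353\right)} = \frac{4}{-2 + \left(-353 + j\right)} = \frac{4}{-355 + j}$)
$b{\left(-158 \right)} + \left(p{\left(32 \right)} - 238761\right) = \frac{4}{-355 - 158} + \left(32^{2} - 238761\right) = \frac{4}{-513} + \left(1024 - 238761\right) = 4 \left(- \frac{1}{513}\right) - 237737 = - \frac{4}{513} - 237737 = - \frac{121959085}{513}$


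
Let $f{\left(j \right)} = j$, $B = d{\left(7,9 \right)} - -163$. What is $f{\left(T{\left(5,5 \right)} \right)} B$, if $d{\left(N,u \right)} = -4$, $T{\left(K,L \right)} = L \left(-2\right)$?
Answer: $-1590$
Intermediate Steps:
$T{\left(K,L \right)} = - 2 L$
$B = 159$ ($B = -4 - -163 = -4 + 163 = 159$)
$f{\left(T{\left(5,5 \right)} \right)} B = \left(-2\right) 5 \cdot 159 = \left(-10\right) 159 = -1590$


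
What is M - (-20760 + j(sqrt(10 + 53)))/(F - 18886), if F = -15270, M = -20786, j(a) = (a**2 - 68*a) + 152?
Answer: -709987161/34156 - 51*sqrt(7)/8539 ≈ -20787.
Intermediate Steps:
j(a) = 152 + a**2 - 68*a
M - (-20760 + j(sqrt(10 + 53)))/(F - 18886) = -20786 - (-20760 + (152 + (sqrt(10 + 53))**2 - 68*sqrt(10 + 53)))/(-15270 - 18886) = -20786 - (-20760 + (152 + (sqrt(63))**2 - 204*sqrt(7)))/(-34156) = -20786 - (-20760 + (152 + (3*sqrt(7))**2 - 204*sqrt(7)))*(-1)/34156 = -20786 - (-20760 + (152 + 63 - 204*sqrt(7)))*(-1)/34156 = -20786 - (-20760 + (215 - 204*sqrt(7)))*(-1)/34156 = -20786 - (-20545 - 204*sqrt(7))*(-1)/34156 = -20786 - (20545/34156 + 51*sqrt(7)/8539) = -20786 + (-20545/34156 - 51*sqrt(7)/8539) = -709987161/34156 - 51*sqrt(7)/8539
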